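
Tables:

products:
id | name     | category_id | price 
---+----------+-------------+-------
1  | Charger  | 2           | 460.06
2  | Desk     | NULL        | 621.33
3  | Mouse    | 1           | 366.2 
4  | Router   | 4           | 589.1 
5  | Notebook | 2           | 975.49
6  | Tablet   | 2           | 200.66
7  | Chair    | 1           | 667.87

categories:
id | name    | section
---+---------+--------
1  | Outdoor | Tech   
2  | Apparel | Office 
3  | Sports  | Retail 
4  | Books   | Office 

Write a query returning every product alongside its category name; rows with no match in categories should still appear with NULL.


LEFT JOIN keeps every row from products (the left table); where category_id has no match in categories, the category columns become NULL. Walk through each product:
  - product 1 (Charger): category_id=2 -> matches Apparel
  - product 2 (Desk): category_id=NULL, no match -> kept with NULL
  - product 3 (Mouse): category_id=1 -> matches Outdoor
  - product 4 (Router): category_id=4 -> matches Books
  - product 5 (Notebook): category_id=2 -> matches Apparel
  - product 6 (Tablet): category_id=2 -> matches Apparel
  - product 7 (Chair): category_id=1 -> matches Outdoor
All 7 rows appear; 1 has NULL category.

SQL:
SELECT a.name, b.name AS category
FROM products a
LEFT JOIN categories b ON a.category_id = b.id

Result:
name     | category
---------+---------
Charger  | Apparel 
Desk     | NULL    
Mouse    | Outdoor 
Router   | Books   
Notebook | Apparel 
Tablet   | Apparel 
Chair    | Outdoor 


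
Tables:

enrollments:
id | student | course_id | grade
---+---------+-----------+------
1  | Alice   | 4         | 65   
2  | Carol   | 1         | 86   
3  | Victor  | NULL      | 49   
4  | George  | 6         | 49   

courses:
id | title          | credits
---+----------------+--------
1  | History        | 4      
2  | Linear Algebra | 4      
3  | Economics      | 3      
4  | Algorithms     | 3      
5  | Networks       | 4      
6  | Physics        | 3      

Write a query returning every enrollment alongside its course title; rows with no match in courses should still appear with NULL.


LEFT JOIN keeps every row from enrollments (the left table); where course_id has no match in courses, the course columns become NULL. Walk through each enrollment:
  - enrollment 1 (Alice): course_id=4 -> matches Algorithms
  - enrollment 2 (Carol): course_id=1 -> matches History
  - enrollment 3 (Victor): course_id=NULL, no match -> kept with NULL
  - enrollment 4 (George): course_id=6 -> matches Physics
All 4 rows appear; 1 has NULL course.

SQL:
SELECT a.student, b.title AS course
FROM enrollments a
LEFT JOIN courses b ON a.course_id = b.id

Result:
student | course    
--------+-----------
Alice   | Algorithms
Carol   | History   
Victor  | NULL      
George  | Physics   


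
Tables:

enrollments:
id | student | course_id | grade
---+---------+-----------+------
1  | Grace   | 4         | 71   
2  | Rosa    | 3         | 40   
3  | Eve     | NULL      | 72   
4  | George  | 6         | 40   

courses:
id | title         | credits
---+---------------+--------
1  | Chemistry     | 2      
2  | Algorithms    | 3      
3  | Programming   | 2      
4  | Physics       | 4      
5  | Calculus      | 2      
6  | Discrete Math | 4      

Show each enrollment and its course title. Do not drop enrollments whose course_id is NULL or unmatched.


LEFT JOIN keeps every row from enrollments (the left table); where course_id has no match in courses, the course columns become NULL. Walk through each enrollment:
  - enrollment 1 (Grace): course_id=4 -> matches Physics
  - enrollment 2 (Rosa): course_id=3 -> matches Programming
  - enrollment 3 (Eve): course_id=NULL, no match -> kept with NULL
  - enrollment 4 (George): course_id=6 -> matches Discrete Math
All 4 rows appear; 1 has NULL course.

SQL:
SELECT a.student, b.title AS course
FROM enrollments a
LEFT JOIN courses b ON a.course_id = b.id

Result:
student | course       
--------+--------------
Grace   | Physics      
Rosa    | Programming  
Eve     | NULL         
George  | Discrete Math


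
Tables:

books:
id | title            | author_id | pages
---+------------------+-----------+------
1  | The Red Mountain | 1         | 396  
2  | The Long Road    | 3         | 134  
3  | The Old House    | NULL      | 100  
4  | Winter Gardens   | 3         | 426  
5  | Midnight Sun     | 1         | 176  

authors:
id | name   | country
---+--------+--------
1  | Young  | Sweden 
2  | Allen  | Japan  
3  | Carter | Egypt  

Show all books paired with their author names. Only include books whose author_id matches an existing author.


INNER JOIN keeps only books rows whose author_id matches an id in authors. Walk through each book:
  - book 1 (The Red Mountain): author_id=1 -> matches Young
  - book 2 (The Long Road): author_id=3 -> matches Carter
  - book 3 (The Old House): author_id=NULL, no match -> dropped
  - book 4 (Winter Gardens): author_id=3 -> matches Carter
  - book 5 (Midnight Sun): author_id=1 -> matches Young
So 1 of 5 rows is dropped.

SQL:
SELECT a.title, b.name AS author
FROM books a
INNER JOIN authors b ON a.author_id = b.id

Result:
title            | author
-----------------+-------
The Red Mountain | Young 
The Long Road    | Carter
Winter Gardens   | Carter
Midnight Sun     | Young 


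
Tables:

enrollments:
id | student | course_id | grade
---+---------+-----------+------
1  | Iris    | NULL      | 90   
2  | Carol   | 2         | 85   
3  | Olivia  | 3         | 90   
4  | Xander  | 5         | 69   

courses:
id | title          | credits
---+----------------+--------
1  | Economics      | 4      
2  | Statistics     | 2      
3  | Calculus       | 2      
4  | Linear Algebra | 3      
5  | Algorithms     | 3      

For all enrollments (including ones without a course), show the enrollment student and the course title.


LEFT JOIN keeps every row from enrollments (the left table); where course_id has no match in courses, the course columns become NULL. Walk through each enrollment:
  - enrollment 1 (Iris): course_id=NULL, no match -> kept with NULL
  - enrollment 2 (Carol): course_id=2 -> matches Statistics
  - enrollment 3 (Olivia): course_id=3 -> matches Calculus
  - enrollment 4 (Xander): course_id=5 -> matches Algorithms
All 4 rows appear; 1 has NULL course.

SQL:
SELECT a.student, b.title AS course
FROM enrollments a
LEFT JOIN courses b ON a.course_id = b.id

Result:
student | course    
--------+-----------
Iris    | NULL      
Carol   | Statistics
Olivia  | Calculus  
Xander  | Algorithms


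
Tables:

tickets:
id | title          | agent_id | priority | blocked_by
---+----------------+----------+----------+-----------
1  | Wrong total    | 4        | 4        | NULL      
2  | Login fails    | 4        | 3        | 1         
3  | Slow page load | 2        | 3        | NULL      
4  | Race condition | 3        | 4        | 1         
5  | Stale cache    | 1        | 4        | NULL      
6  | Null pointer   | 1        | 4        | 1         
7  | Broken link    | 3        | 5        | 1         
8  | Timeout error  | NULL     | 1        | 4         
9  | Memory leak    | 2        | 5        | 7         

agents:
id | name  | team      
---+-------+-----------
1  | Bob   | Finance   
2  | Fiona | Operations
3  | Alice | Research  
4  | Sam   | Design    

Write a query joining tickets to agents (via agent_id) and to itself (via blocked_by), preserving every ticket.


Two LEFT JOINs from the same base table tickets: one to agents via agent_id, one to tickets itself via blocked_by. Both are LEFT so every ticket is preserved.
Match against agents:
  - ticket 1 (Wrong total): agent_id=4 -> matches Sam
  - ticket 2 (Login fails): agent_id=4 -> matches Sam
  - ticket 3 (Slow page load): agent_id=2 -> matches Fiona
  - ticket 4 (Race condition): agent_id=3 -> matches Alice
  - ticket 5 (Stale cache): agent_id=1 -> matches Bob
  - ticket 6 (Null pointer): agent_id=1 -> matches Bob
  - ticket 7 (Broken link): agent_id=3 -> matches Alice
  - ticket 8 (Timeout error): agent_id=NULL, no match -> kept with NULL
  - ticket 9 (Memory leak): agent_id=2 -> matches Fiona
Match against tickets (self):
  - ticket 1 (Wrong total): blocked_by=NULL -> NULL
  - ticket 2 (Login fails): blocked_by=1 -> Wrong total
  - ticket 3 (Slow page load): blocked_by=NULL -> NULL
  - ticket 4 (Race condition): blocked_by=1 -> Wrong total
  - ticket 5 (Stale cache): blocked_by=NULL -> NULL
  - ticket 6 (Null pointer): blocked_by=1 -> Wrong total
  - ticket 7 (Broken link): blocked_by=1 -> Wrong total
  - ticket 8 (Timeout error): blocked_by=4 -> Race condition
  - ticket 9 (Memory leak): blocked_by=7 -> Broken link

SQL:
SELECT a.title, b.name AS agent, c.title AS blocked_by
FROM tickets a
LEFT JOIN agents b ON a.agent_id = b.id
LEFT JOIN tickets c ON a.blocked_by = c.id

Result:
title          | agent | blocked_by    
---------------+-------+---------------
Wrong total    | Sam   | NULL          
Login fails    | Sam   | Wrong total   
Slow page load | Fiona | NULL          
Race condition | Alice | Wrong total   
Stale cache    | Bob   | NULL          
Null pointer   | Bob   | Wrong total   
Broken link    | Alice | Wrong total   
Timeout error  | NULL  | Race condition
Memory leak    | Fiona | Broken link   


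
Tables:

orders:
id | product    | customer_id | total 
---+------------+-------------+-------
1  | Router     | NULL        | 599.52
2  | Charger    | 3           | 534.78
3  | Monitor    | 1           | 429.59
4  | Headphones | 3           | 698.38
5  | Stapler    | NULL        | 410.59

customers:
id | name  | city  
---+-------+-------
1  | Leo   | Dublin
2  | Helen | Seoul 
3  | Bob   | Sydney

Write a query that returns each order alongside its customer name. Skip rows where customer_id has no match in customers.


INNER JOIN keeps only orders rows whose customer_id matches an id in customers. Walk through each order:
  - order 1 (Router): customer_id=NULL, no match -> dropped
  - order 2 (Charger): customer_id=3 -> matches Bob
  - order 3 (Monitor): customer_id=1 -> matches Leo
  - order 4 (Headphones): customer_id=3 -> matches Bob
  - order 5 (Stapler): customer_id=NULL, no match -> dropped
So 2 of 5 rows are dropped.

SQL:
SELECT a.product, b.name AS customer
FROM orders a
INNER JOIN customers b ON a.customer_id = b.id

Result:
product    | customer
-----------+---------
Charger    | Bob     
Monitor    | Leo     
Headphones | Bob     


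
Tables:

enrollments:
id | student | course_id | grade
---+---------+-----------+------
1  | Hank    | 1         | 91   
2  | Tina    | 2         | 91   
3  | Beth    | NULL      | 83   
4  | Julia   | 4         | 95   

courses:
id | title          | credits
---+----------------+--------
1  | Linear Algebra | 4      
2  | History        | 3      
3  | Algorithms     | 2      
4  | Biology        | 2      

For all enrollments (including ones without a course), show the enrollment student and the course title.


LEFT JOIN keeps every row from enrollments (the left table); where course_id has no match in courses, the course columns become NULL. Walk through each enrollment:
  - enrollment 1 (Hank): course_id=1 -> matches Linear Algebra
  - enrollment 2 (Tina): course_id=2 -> matches History
  - enrollment 3 (Beth): course_id=NULL, no match -> kept with NULL
  - enrollment 4 (Julia): course_id=4 -> matches Biology
All 4 rows appear; 1 has NULL course.

SQL:
SELECT a.student, b.title AS course
FROM enrollments a
LEFT JOIN courses b ON a.course_id = b.id

Result:
student | course        
--------+---------------
Hank    | Linear Algebra
Tina    | History       
Beth    | NULL          
Julia   | Biology       


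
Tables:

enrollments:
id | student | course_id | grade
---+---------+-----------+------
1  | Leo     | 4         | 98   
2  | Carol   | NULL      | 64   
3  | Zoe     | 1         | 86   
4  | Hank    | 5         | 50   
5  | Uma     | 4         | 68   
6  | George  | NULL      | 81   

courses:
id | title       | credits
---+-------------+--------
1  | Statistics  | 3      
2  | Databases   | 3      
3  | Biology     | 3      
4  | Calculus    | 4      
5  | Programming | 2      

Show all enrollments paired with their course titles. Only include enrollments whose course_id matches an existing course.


INNER JOIN keeps only enrollments rows whose course_id matches an id in courses. Walk through each enrollment:
  - enrollment 1 (Leo): course_id=4 -> matches Calculus
  - enrollment 2 (Carol): course_id=NULL, no match -> dropped
  - enrollment 3 (Zoe): course_id=1 -> matches Statistics
  - enrollment 4 (Hank): course_id=5 -> matches Programming
  - enrollment 5 (Uma): course_id=4 -> matches Calculus
  - enrollment 6 (George): course_id=NULL, no match -> dropped
So 2 of 6 rows are dropped.

SQL:
SELECT a.student, b.title AS course
FROM enrollments a
INNER JOIN courses b ON a.course_id = b.id

Result:
student | course     
--------+------------
Leo     | Calculus   
Zoe     | Statistics 
Hank    | Programming
Uma     | Calculus   


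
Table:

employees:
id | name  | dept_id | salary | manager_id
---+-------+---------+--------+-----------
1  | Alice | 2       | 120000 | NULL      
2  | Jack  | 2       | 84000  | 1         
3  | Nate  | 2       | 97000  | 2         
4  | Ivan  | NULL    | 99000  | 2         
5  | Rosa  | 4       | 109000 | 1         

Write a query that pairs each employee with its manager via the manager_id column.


This is a self-join: employees is joined to a second copy of itself, matching each row's manager_id to another row's id. Use LEFT JOIN so rows with manager_id=NULL are kept.
  - employee 1 (Alice): manager_id=NULL -> NULL
  - employee 2 (Jack): manager_id=1 -> Alice
  - employee 3 (Nate): manager_id=2 -> Jack
  - employee 4 (Ivan): manager_id=2 -> Jack
  - employee 5 (Rosa): manager_id=1 -> Alice

SQL:
SELECT a.name AS item, b.name AS manager
FROM employees a
LEFT JOIN employees b ON a.manager_id = b.id

Result:
item  | manager
------+--------
Alice | NULL   
Jack  | Alice  
Nate  | Jack   
Ivan  | Jack   
Rosa  | Alice  


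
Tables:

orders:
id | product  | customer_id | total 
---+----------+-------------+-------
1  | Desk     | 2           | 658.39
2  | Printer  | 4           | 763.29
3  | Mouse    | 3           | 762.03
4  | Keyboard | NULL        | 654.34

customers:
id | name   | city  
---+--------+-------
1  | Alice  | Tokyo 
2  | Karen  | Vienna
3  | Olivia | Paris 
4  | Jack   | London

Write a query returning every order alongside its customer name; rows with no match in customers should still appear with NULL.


LEFT JOIN keeps every row from orders (the left table); where customer_id has no match in customers, the customer columns become NULL. Walk through each order:
  - order 1 (Desk): customer_id=2 -> matches Karen
  - order 2 (Printer): customer_id=4 -> matches Jack
  - order 3 (Mouse): customer_id=3 -> matches Olivia
  - order 4 (Keyboard): customer_id=NULL, no match -> kept with NULL
All 4 rows appear; 1 has NULL customer.

SQL:
SELECT a.product, b.name AS customer
FROM orders a
LEFT JOIN customers b ON a.customer_id = b.id

Result:
product  | customer
---------+---------
Desk     | Karen   
Printer  | Jack    
Mouse    | Olivia  
Keyboard | NULL    


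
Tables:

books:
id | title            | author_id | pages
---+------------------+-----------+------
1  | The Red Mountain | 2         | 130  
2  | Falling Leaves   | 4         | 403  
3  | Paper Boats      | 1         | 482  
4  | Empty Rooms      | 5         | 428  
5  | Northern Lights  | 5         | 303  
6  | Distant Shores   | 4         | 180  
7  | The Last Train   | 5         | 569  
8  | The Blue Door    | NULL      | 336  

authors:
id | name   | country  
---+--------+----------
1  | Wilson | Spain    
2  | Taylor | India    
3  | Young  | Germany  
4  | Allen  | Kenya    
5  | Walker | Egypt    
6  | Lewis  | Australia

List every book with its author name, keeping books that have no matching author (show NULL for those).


LEFT JOIN keeps every row from books (the left table); where author_id has no match in authors, the author columns become NULL. Walk through each book:
  - book 1 (The Red Mountain): author_id=2 -> matches Taylor
  - book 2 (Falling Leaves): author_id=4 -> matches Allen
  - book 3 (Paper Boats): author_id=1 -> matches Wilson
  - book 4 (Empty Rooms): author_id=5 -> matches Walker
  - book 5 (Northern Lights): author_id=5 -> matches Walker
  - book 6 (Distant Shores): author_id=4 -> matches Allen
  - book 7 (The Last Train): author_id=5 -> matches Walker
  - book 8 (The Blue Door): author_id=NULL, no match -> kept with NULL
All 8 rows appear; 1 has NULL author.

SQL:
SELECT a.title, b.name AS author
FROM books a
LEFT JOIN authors b ON a.author_id = b.id

Result:
title            | author
-----------------+-------
The Red Mountain | Taylor
Falling Leaves   | Allen 
Paper Boats      | Wilson
Empty Rooms      | Walker
Northern Lights  | Walker
Distant Shores   | Allen 
The Last Train   | Walker
The Blue Door    | NULL  


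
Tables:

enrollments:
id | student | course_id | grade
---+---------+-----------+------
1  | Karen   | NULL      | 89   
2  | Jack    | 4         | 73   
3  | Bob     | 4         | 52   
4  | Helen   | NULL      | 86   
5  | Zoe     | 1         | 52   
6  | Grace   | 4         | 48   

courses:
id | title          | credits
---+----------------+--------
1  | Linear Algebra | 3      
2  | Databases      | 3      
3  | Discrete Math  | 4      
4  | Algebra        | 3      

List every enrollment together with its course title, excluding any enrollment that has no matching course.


INNER JOIN keeps only enrollments rows whose course_id matches an id in courses. Walk through each enrollment:
  - enrollment 1 (Karen): course_id=NULL, no match -> dropped
  - enrollment 2 (Jack): course_id=4 -> matches Algebra
  - enrollment 3 (Bob): course_id=4 -> matches Algebra
  - enrollment 4 (Helen): course_id=NULL, no match -> dropped
  - enrollment 5 (Zoe): course_id=1 -> matches Linear Algebra
  - enrollment 6 (Grace): course_id=4 -> matches Algebra
So 2 of 6 rows are dropped.

SQL:
SELECT a.student, b.title AS course
FROM enrollments a
INNER JOIN courses b ON a.course_id = b.id

Result:
student | course        
--------+---------------
Jack    | Algebra       
Bob     | Algebra       
Zoe     | Linear Algebra
Grace   | Algebra       


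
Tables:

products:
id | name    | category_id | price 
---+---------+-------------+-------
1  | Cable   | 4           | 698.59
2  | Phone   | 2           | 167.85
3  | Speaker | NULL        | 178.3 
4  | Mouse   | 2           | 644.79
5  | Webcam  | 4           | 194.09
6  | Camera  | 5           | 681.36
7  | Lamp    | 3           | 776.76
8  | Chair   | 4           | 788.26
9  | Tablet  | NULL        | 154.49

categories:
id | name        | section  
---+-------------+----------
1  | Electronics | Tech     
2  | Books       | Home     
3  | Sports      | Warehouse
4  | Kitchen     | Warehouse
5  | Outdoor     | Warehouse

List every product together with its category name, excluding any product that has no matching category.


INNER JOIN keeps only products rows whose category_id matches an id in categories. Walk through each product:
  - product 1 (Cable): category_id=4 -> matches Kitchen
  - product 2 (Phone): category_id=2 -> matches Books
  - product 3 (Speaker): category_id=NULL, no match -> dropped
  - product 4 (Mouse): category_id=2 -> matches Books
  - product 5 (Webcam): category_id=4 -> matches Kitchen
  - product 6 (Camera): category_id=5 -> matches Outdoor
  - product 7 (Lamp): category_id=3 -> matches Sports
  - product 8 (Chair): category_id=4 -> matches Kitchen
  - product 9 (Tablet): category_id=NULL, no match -> dropped
So 2 of 9 rows are dropped.

SQL:
SELECT a.name, b.name AS category
FROM products a
INNER JOIN categories b ON a.category_id = b.id

Result:
name   | category
-------+---------
Cable  | Kitchen 
Phone  | Books   
Mouse  | Books   
Webcam | Kitchen 
Camera | Outdoor 
Lamp   | Sports  
Chair  | Kitchen 


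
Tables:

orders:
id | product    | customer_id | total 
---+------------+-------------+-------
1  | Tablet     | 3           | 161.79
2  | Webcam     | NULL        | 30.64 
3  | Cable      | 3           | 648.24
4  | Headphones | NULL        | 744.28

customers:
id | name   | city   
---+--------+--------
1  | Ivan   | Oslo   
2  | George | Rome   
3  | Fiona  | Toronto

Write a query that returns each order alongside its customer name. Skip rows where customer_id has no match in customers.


INNER JOIN keeps only orders rows whose customer_id matches an id in customers. Walk through each order:
  - order 1 (Tablet): customer_id=3 -> matches Fiona
  - order 2 (Webcam): customer_id=NULL, no match -> dropped
  - order 3 (Cable): customer_id=3 -> matches Fiona
  - order 4 (Headphones): customer_id=NULL, no match -> dropped
So 2 of 4 rows are dropped.

SQL:
SELECT a.product, b.name AS customer
FROM orders a
INNER JOIN customers b ON a.customer_id = b.id

Result:
product | customer
--------+---------
Tablet  | Fiona   
Cable   | Fiona   


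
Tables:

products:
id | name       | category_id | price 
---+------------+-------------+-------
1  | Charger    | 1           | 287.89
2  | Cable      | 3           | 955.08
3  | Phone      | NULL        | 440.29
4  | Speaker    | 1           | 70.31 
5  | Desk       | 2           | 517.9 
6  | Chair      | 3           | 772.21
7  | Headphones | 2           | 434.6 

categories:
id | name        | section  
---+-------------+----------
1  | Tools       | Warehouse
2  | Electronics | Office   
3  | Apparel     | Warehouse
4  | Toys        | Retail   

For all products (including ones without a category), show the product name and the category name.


LEFT JOIN keeps every row from products (the left table); where category_id has no match in categories, the category columns become NULL. Walk through each product:
  - product 1 (Charger): category_id=1 -> matches Tools
  - product 2 (Cable): category_id=3 -> matches Apparel
  - product 3 (Phone): category_id=NULL, no match -> kept with NULL
  - product 4 (Speaker): category_id=1 -> matches Tools
  - product 5 (Desk): category_id=2 -> matches Electronics
  - product 6 (Chair): category_id=3 -> matches Apparel
  - product 7 (Headphones): category_id=2 -> matches Electronics
All 7 rows appear; 1 has NULL category.

SQL:
SELECT a.name, b.name AS category
FROM products a
LEFT JOIN categories b ON a.category_id = b.id

Result:
name       | category   
-----------+------------
Charger    | Tools      
Cable      | Apparel    
Phone      | NULL       
Speaker    | Tools      
Desk       | Electronics
Chair      | Apparel    
Headphones | Electronics


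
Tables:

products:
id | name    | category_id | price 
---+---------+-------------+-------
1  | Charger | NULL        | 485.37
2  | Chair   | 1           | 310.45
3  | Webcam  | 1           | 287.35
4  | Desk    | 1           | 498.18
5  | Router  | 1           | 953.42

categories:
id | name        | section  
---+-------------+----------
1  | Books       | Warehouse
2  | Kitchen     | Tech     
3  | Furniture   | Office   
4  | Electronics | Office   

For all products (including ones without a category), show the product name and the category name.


LEFT JOIN keeps every row from products (the left table); where category_id has no match in categories, the category columns become NULL. Walk through each product:
  - product 1 (Charger): category_id=NULL, no match -> kept with NULL
  - product 2 (Chair): category_id=1 -> matches Books
  - product 3 (Webcam): category_id=1 -> matches Books
  - product 4 (Desk): category_id=1 -> matches Books
  - product 5 (Router): category_id=1 -> matches Books
All 5 rows appear; 1 has NULL category.

SQL:
SELECT a.name, b.name AS category
FROM products a
LEFT JOIN categories b ON a.category_id = b.id

Result:
name    | category
--------+---------
Charger | NULL    
Chair   | Books   
Webcam  | Books   
Desk    | Books   
Router  | Books   


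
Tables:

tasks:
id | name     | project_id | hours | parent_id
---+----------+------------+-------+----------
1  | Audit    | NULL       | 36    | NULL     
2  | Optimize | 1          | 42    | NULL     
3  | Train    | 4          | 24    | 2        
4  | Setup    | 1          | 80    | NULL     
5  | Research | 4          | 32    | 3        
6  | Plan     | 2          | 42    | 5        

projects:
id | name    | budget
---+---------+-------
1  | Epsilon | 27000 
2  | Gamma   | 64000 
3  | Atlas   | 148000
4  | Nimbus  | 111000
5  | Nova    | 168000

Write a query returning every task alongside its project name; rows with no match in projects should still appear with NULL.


LEFT JOIN keeps every row from tasks (the left table); where project_id has no match in projects, the project columns become NULL. Walk through each task:
  - task 1 (Audit): project_id=NULL, no match -> kept with NULL
  - task 2 (Optimize): project_id=1 -> matches Epsilon
  - task 3 (Train): project_id=4 -> matches Nimbus
  - task 4 (Setup): project_id=1 -> matches Epsilon
  - task 5 (Research): project_id=4 -> matches Nimbus
  - task 6 (Plan): project_id=2 -> matches Gamma
All 6 rows appear; 1 has NULL project.

SQL:
SELECT a.name, b.name AS project
FROM tasks a
LEFT JOIN projects b ON a.project_id = b.id

Result:
name     | project
---------+--------
Audit    | NULL   
Optimize | Epsilon
Train    | Nimbus 
Setup    | Epsilon
Research | Nimbus 
Plan     | Gamma  


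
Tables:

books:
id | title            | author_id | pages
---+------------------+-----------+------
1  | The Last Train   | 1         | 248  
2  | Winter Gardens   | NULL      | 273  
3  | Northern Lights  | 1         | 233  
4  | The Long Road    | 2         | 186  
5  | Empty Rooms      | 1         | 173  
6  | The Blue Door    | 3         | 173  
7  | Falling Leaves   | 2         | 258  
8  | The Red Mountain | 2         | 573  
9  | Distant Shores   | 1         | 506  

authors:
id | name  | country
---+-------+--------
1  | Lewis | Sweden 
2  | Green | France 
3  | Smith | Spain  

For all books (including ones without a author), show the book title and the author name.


LEFT JOIN keeps every row from books (the left table); where author_id has no match in authors, the author columns become NULL. Walk through each book:
  - book 1 (The Last Train): author_id=1 -> matches Lewis
  - book 2 (Winter Gardens): author_id=NULL, no match -> kept with NULL
  - book 3 (Northern Lights): author_id=1 -> matches Lewis
  - book 4 (The Long Road): author_id=2 -> matches Green
  - book 5 (Empty Rooms): author_id=1 -> matches Lewis
  - book 6 (The Blue Door): author_id=3 -> matches Smith
  - book 7 (Falling Leaves): author_id=2 -> matches Green
  - book 8 (The Red Mountain): author_id=2 -> matches Green
  - book 9 (Distant Shores): author_id=1 -> matches Lewis
All 9 rows appear; 1 has NULL author.

SQL:
SELECT a.title, b.name AS author
FROM books a
LEFT JOIN authors b ON a.author_id = b.id

Result:
title            | author
-----------------+-------
The Last Train   | Lewis 
Winter Gardens   | NULL  
Northern Lights  | Lewis 
The Long Road    | Green 
Empty Rooms      | Lewis 
The Blue Door    | Smith 
Falling Leaves   | Green 
The Red Mountain | Green 
Distant Shores   | Lewis 


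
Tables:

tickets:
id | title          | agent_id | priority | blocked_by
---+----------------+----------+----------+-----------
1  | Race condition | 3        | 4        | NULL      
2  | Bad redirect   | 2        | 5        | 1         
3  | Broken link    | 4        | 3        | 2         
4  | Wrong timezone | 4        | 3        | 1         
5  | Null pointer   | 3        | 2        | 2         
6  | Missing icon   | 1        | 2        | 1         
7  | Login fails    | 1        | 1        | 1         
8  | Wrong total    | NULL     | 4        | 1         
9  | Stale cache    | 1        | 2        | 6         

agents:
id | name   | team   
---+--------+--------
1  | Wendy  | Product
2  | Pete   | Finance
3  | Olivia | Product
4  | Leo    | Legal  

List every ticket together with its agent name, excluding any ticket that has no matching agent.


INNER JOIN keeps only tickets rows whose agent_id matches an id in agents. Walk through each ticket:
  - ticket 1 (Race condition): agent_id=3 -> matches Olivia
  - ticket 2 (Bad redirect): agent_id=2 -> matches Pete
  - ticket 3 (Broken link): agent_id=4 -> matches Leo
  - ticket 4 (Wrong timezone): agent_id=4 -> matches Leo
  - ticket 5 (Null pointer): agent_id=3 -> matches Olivia
  - ticket 6 (Missing icon): agent_id=1 -> matches Wendy
  - ticket 7 (Login fails): agent_id=1 -> matches Wendy
  - ticket 8 (Wrong total): agent_id=NULL, no match -> dropped
  - ticket 9 (Stale cache): agent_id=1 -> matches Wendy
So 1 of 9 rows is dropped.

SQL:
SELECT a.title, b.name AS agent
FROM tickets a
INNER JOIN agents b ON a.agent_id = b.id

Result:
title          | agent 
---------------+-------
Race condition | Olivia
Bad redirect   | Pete  
Broken link    | Leo   
Wrong timezone | Leo   
Null pointer   | Olivia
Missing icon   | Wendy 
Login fails    | Wendy 
Stale cache    | Wendy 


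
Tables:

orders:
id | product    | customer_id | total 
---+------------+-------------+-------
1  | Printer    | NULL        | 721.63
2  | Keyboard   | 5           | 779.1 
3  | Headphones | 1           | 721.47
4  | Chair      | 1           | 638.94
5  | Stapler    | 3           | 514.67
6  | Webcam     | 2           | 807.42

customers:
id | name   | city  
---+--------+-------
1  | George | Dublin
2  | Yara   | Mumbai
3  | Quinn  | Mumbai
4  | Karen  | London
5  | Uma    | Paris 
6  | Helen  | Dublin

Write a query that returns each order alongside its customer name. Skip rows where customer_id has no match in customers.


INNER JOIN keeps only orders rows whose customer_id matches an id in customers. Walk through each order:
  - order 1 (Printer): customer_id=NULL, no match -> dropped
  - order 2 (Keyboard): customer_id=5 -> matches Uma
  - order 3 (Headphones): customer_id=1 -> matches George
  - order 4 (Chair): customer_id=1 -> matches George
  - order 5 (Stapler): customer_id=3 -> matches Quinn
  - order 6 (Webcam): customer_id=2 -> matches Yara
So 1 of 6 rows is dropped.

SQL:
SELECT a.product, b.name AS customer
FROM orders a
INNER JOIN customers b ON a.customer_id = b.id

Result:
product    | customer
-----------+---------
Keyboard   | Uma     
Headphones | George  
Chair      | George  
Stapler    | Quinn   
Webcam     | Yara    


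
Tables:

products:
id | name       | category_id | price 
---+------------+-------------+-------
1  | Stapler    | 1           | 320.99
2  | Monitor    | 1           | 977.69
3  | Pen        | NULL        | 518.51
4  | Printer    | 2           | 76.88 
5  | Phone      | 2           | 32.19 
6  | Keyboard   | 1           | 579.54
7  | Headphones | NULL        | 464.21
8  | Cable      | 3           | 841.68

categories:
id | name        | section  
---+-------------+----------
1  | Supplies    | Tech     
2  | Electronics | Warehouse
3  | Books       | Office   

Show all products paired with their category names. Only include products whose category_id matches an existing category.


INNER JOIN keeps only products rows whose category_id matches an id in categories. Walk through each product:
  - product 1 (Stapler): category_id=1 -> matches Supplies
  - product 2 (Monitor): category_id=1 -> matches Supplies
  - product 3 (Pen): category_id=NULL, no match -> dropped
  - product 4 (Printer): category_id=2 -> matches Electronics
  - product 5 (Phone): category_id=2 -> matches Electronics
  - product 6 (Keyboard): category_id=1 -> matches Supplies
  - product 7 (Headphones): category_id=NULL, no match -> dropped
  - product 8 (Cable): category_id=3 -> matches Books
So 2 of 8 rows are dropped.

SQL:
SELECT a.name, b.name AS category
FROM products a
INNER JOIN categories b ON a.category_id = b.id

Result:
name     | category   
---------+------------
Stapler  | Supplies   
Monitor  | Supplies   
Printer  | Electronics
Phone    | Electronics
Keyboard | Supplies   
Cable    | Books      


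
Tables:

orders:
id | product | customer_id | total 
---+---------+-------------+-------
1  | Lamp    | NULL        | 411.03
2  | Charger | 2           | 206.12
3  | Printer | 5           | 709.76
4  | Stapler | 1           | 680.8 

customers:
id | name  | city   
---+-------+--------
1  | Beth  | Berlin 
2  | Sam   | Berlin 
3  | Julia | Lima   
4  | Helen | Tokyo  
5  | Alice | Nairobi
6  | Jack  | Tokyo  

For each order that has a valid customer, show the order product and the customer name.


INNER JOIN keeps only orders rows whose customer_id matches an id in customers. Walk through each order:
  - order 1 (Lamp): customer_id=NULL, no match -> dropped
  - order 2 (Charger): customer_id=2 -> matches Sam
  - order 3 (Printer): customer_id=5 -> matches Alice
  - order 4 (Stapler): customer_id=1 -> matches Beth
So 1 of 4 rows is dropped.

SQL:
SELECT a.product, b.name AS customer
FROM orders a
INNER JOIN customers b ON a.customer_id = b.id

Result:
product | customer
--------+---------
Charger | Sam     
Printer | Alice   
Stapler | Beth    


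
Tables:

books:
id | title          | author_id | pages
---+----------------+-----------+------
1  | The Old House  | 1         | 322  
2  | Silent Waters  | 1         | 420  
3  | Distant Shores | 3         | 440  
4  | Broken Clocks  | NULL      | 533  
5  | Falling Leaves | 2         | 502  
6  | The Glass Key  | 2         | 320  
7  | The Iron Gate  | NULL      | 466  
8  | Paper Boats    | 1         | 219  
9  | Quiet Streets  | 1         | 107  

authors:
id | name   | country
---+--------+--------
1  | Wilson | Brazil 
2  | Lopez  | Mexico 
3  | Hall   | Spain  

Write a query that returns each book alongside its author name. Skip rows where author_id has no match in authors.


INNER JOIN keeps only books rows whose author_id matches an id in authors. Walk through each book:
  - book 1 (The Old House): author_id=1 -> matches Wilson
  - book 2 (Silent Waters): author_id=1 -> matches Wilson
  - book 3 (Distant Shores): author_id=3 -> matches Hall
  - book 4 (Broken Clocks): author_id=NULL, no match -> dropped
  - book 5 (Falling Leaves): author_id=2 -> matches Lopez
  - book 6 (The Glass Key): author_id=2 -> matches Lopez
  - book 7 (The Iron Gate): author_id=NULL, no match -> dropped
  - book 8 (Paper Boats): author_id=1 -> matches Wilson
  - book 9 (Quiet Streets): author_id=1 -> matches Wilson
So 2 of 9 rows are dropped.

SQL:
SELECT a.title, b.name AS author
FROM books a
INNER JOIN authors b ON a.author_id = b.id

Result:
title          | author
---------------+-------
The Old House  | Wilson
Silent Waters  | Wilson
Distant Shores | Hall  
Falling Leaves | Lopez 
The Glass Key  | Lopez 
Paper Boats    | Wilson
Quiet Streets  | Wilson


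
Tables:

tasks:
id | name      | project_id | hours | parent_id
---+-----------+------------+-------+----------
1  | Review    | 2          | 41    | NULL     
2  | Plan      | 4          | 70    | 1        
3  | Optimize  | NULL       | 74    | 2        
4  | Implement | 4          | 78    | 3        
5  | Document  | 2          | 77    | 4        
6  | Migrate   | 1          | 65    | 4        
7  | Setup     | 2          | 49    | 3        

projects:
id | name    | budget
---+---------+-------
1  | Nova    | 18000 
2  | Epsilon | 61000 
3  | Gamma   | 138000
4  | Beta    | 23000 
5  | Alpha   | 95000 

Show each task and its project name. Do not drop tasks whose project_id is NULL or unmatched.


LEFT JOIN keeps every row from tasks (the left table); where project_id has no match in projects, the project columns become NULL. Walk through each task:
  - task 1 (Review): project_id=2 -> matches Epsilon
  - task 2 (Plan): project_id=4 -> matches Beta
  - task 3 (Optimize): project_id=NULL, no match -> kept with NULL
  - task 4 (Implement): project_id=4 -> matches Beta
  - task 5 (Document): project_id=2 -> matches Epsilon
  - task 6 (Migrate): project_id=1 -> matches Nova
  - task 7 (Setup): project_id=2 -> matches Epsilon
All 7 rows appear; 1 has NULL project.

SQL:
SELECT a.name, b.name AS project
FROM tasks a
LEFT JOIN projects b ON a.project_id = b.id

Result:
name      | project
----------+--------
Review    | Epsilon
Plan      | Beta   
Optimize  | NULL   
Implement | Beta   
Document  | Epsilon
Migrate   | Nova   
Setup     | Epsilon


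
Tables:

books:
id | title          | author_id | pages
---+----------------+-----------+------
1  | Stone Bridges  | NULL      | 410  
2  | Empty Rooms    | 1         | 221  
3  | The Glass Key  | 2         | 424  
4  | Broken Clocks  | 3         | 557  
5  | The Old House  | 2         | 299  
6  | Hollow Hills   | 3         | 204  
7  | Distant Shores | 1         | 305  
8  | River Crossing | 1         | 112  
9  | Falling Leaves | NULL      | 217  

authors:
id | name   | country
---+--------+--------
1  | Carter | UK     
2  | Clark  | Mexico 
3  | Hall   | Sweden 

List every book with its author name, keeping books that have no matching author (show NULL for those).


LEFT JOIN keeps every row from books (the left table); where author_id has no match in authors, the author columns become NULL. Walk through each book:
  - book 1 (Stone Bridges): author_id=NULL, no match -> kept with NULL
  - book 2 (Empty Rooms): author_id=1 -> matches Carter
  - book 3 (The Glass Key): author_id=2 -> matches Clark
  - book 4 (Broken Clocks): author_id=3 -> matches Hall
  - book 5 (The Old House): author_id=2 -> matches Clark
  - book 6 (Hollow Hills): author_id=3 -> matches Hall
  - book 7 (Distant Shores): author_id=1 -> matches Carter
  - book 8 (River Crossing): author_id=1 -> matches Carter
  - book 9 (Falling Leaves): author_id=NULL, no match -> kept with NULL
All 9 rows appear; 2 have NULL author.

SQL:
SELECT a.title, b.name AS author
FROM books a
LEFT JOIN authors b ON a.author_id = b.id

Result:
title          | author
---------------+-------
Stone Bridges  | NULL  
Empty Rooms    | Carter
The Glass Key  | Clark 
Broken Clocks  | Hall  
The Old House  | Clark 
Hollow Hills   | Hall  
Distant Shores | Carter
River Crossing | Carter
Falling Leaves | NULL  


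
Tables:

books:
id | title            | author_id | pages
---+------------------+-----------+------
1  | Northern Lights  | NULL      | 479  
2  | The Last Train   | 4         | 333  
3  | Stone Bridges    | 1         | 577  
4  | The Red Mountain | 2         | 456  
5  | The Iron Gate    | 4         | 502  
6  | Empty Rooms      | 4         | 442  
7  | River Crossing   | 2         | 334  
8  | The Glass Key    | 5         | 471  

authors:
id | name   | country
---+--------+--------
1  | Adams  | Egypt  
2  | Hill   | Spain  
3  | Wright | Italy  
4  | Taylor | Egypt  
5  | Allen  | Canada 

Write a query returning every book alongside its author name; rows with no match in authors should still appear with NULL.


LEFT JOIN keeps every row from books (the left table); where author_id has no match in authors, the author columns become NULL. Walk through each book:
  - book 1 (Northern Lights): author_id=NULL, no match -> kept with NULL
  - book 2 (The Last Train): author_id=4 -> matches Taylor
  - book 3 (Stone Bridges): author_id=1 -> matches Adams
  - book 4 (The Red Mountain): author_id=2 -> matches Hill
  - book 5 (The Iron Gate): author_id=4 -> matches Taylor
  - book 6 (Empty Rooms): author_id=4 -> matches Taylor
  - book 7 (River Crossing): author_id=2 -> matches Hill
  - book 8 (The Glass Key): author_id=5 -> matches Allen
All 8 rows appear; 1 has NULL author.

SQL:
SELECT a.title, b.name AS author
FROM books a
LEFT JOIN authors b ON a.author_id = b.id

Result:
title            | author
-----------------+-------
Northern Lights  | NULL  
The Last Train   | Taylor
Stone Bridges    | Adams 
The Red Mountain | Hill  
The Iron Gate    | Taylor
Empty Rooms      | Taylor
River Crossing   | Hill  
The Glass Key    | Allen 


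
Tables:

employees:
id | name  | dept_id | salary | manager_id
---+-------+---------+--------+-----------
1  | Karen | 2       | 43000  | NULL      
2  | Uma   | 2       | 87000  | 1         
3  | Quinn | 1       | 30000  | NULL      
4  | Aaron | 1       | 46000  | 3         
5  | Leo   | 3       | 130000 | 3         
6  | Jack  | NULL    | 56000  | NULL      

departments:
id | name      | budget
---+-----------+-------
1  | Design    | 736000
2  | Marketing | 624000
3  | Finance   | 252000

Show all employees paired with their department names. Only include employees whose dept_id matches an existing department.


INNER JOIN keeps only employees rows whose dept_id matches an id in departments. Walk through each employee:
  - employee 1 (Karen): dept_id=2 -> matches Marketing
  - employee 2 (Uma): dept_id=2 -> matches Marketing
  - employee 3 (Quinn): dept_id=1 -> matches Design
  - employee 4 (Aaron): dept_id=1 -> matches Design
  - employee 5 (Leo): dept_id=3 -> matches Finance
  - employee 6 (Jack): dept_id=NULL, no match -> dropped
So 1 of 6 rows is dropped.

SQL:
SELECT a.name, b.name AS department
FROM employees a
INNER JOIN departments b ON a.dept_id = b.id

Result:
name  | department
------+-----------
Karen | Marketing 
Uma   | Marketing 
Quinn | Design    
Aaron | Design    
Leo   | Finance   
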